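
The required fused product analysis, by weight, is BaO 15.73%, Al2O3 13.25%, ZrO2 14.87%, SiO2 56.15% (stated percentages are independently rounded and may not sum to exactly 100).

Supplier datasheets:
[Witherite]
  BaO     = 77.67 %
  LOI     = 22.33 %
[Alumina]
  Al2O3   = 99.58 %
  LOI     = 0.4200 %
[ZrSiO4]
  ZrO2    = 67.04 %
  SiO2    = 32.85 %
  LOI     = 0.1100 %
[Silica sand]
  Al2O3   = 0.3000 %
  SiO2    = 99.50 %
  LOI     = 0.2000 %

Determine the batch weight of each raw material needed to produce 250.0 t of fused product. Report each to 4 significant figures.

Batch per 250.0 t fused product:
  Witherite: 50.63 t
  Alumina: 32.89 t
  ZrSiO4: 55.45 t
  Silica sand: 122.8 t
Total batch = 261.8 t; LOI loss = 11.75 t; yield = 95.51%

All internal work carries full float precision end to end; mid-chain values appear, rounded to four significant digits, in the working. Every reported value is rounded a single time; derived quantities are rebuilt at full precision (the totals, net glass mass, the four compositions, the yield, LOI) from the batch weights on 250.0 t of glass exactly as shown in the question or the answer.
Target masses of each oxide per 250.0 t fused product:
  BaO: 15.73% × 250.0 = 39.33 t
  Al2O3: 13.25% × 250.0 = 33.12 t
  ZrO2: 14.87% × 250.0 = 37.17 t
  SiO2: 56.15% × 250.0 = 140.4 t
A balance pass over the oxides, on the weights just shown, on the stated basis (summed amounts equal target values given rounding of the digits):
  BaO: 50.63·0.7767 = 39.32 t (target 39.33 t)
  Al2O3: 32.89·0.9958 + 122.8·0.003000 = 33.12 t (target 33.12 t)
  ZrO2: 55.45·0.6704 = 37.17 t (target 37.17 t)
  SiO2: 55.45·0.3285 + 122.8·0.9950 = 140.4 t (target 140.4 t)
The glass-mass cross-check: Σ batch − LOI loss = 250.0 t (oxide target masses add up to 250.0 t; versus the stated basis of 250.0 t — differing by rounding only).
Whole-batch sum: Σ batch = 261.8 t; ignition loss, Σ(batch × LOI) = 11.75 t; yield, glass over the total, = 95.51%.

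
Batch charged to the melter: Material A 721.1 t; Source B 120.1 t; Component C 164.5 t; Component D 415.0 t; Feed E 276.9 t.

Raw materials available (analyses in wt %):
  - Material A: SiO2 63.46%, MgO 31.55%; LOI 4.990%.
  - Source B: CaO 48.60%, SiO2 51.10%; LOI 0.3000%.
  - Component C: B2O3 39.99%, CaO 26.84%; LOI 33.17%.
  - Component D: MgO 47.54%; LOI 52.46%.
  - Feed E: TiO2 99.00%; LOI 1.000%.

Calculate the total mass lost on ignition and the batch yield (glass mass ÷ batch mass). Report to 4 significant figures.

LOI loss = 311.4 t; glass = 1386 t; yield = 81.66%

All arithmetic holds full float precision at each step; values along the way are displayed rounded off to 4 significant figures on the page — exactly one rounding is applied to every reported figure; the derived quantities are re-derived in exact precision (five oxide percentages, net glass mass, the totals, ignition loss, the yield) starting from the weights per 1386 t of glass, as given in the question or the answer.
Loss on ignition, line by line:
  Material A: 721.1 × 0.04990 = 35.98 t
  Source B: 120.1 × 0.003000 = 0.3603 t
  Component C: 164.5 × 0.3317 = 54.56 t
  Component D: 415.0 × 0.5246 = 217.7 t
  Feed E: 276.9 × 0.01000 = 2.769 t
Total LOI = 311.4 t
Glass = batch − LOI = 1698 − 311.4 = 1386 t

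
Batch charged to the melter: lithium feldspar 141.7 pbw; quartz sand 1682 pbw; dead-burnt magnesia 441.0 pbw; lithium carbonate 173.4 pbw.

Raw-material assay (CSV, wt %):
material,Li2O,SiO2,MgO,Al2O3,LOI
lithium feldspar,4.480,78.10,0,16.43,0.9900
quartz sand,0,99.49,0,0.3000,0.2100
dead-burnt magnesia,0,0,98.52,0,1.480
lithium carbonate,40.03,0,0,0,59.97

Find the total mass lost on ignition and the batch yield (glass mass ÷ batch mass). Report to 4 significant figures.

Each numeric step carries full float precision at all times. Intermediates are printed, with 4-significant-figure rounding, when written out. A single rounding yields each reported figure. The derived quantities, including totals, four oxide percentages, ignition loss, glass mass, yield, are rebuilt starting from the weights per 2323 pbw of glass in full precision, exactly as shown in question or answer.
LOI of each material in turn:
  lithium feldspar: 141.7 × 0.009900 = 1.403 pbw
  quartz sand: 1682 × 0.002100 = 3.532 pbw
  dead-burnt magnesia: 441.0 × 0.01480 = 6.527 pbw
  lithium carbonate: 173.4 × 0.5997 = 104.0 pbw
Total LOI = 115.4 pbw
Glass = batch − LOI = 2438 − 115.4 = 2323 pbw

LOI loss = 115.4 pbw; glass = 2323 pbw; yield = 95.26%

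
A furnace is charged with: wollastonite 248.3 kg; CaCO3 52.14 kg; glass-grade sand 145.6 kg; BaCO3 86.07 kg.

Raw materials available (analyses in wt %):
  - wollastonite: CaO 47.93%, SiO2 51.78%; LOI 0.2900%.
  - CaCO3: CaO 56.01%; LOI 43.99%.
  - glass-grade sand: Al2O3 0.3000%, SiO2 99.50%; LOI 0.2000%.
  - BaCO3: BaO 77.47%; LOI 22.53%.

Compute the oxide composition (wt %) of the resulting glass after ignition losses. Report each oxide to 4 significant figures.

Glass mass = 488.8 kg (batch 532.1 − LOI 43.34).
Composition: BaO 13.64%, Al2O3 0.08937%, CaO 30.32%, SiO2 55.94%

Working values appear, rounded to 4 significant figures, within the worked lines; the working math runs at full precision throughout. Every reported number receives exactly one rounding — all derived quantities, which include glass mass, four oxide percentages, LOI, the yield, totals, are re-derived at full precision, as written in question or answer, from the batch weights at 488.8 kg of glass.
Delivered oxide masses:
  BaO: 86.07·0.7747 = 66.68 kg
  Al2O3: 145.6·0.003000 = 0.4368 kg
  CaO: 248.3·0.4793 + 52.14·0.5601 = 148.2 kg
  SiO2: 248.3·0.5178 + 145.6·0.9950 = 273.4 kg
LOI: 248.3·0.002900 + 52.14·0.4399 + 145.6·0.002000 + 86.07·0.2253 = 43.34 kg
Resulting glass, batch − LOI: 532.1 − 43.34 = 488.8 kg (matching Σ of the oxides)
wt %: oxide over glass, times 100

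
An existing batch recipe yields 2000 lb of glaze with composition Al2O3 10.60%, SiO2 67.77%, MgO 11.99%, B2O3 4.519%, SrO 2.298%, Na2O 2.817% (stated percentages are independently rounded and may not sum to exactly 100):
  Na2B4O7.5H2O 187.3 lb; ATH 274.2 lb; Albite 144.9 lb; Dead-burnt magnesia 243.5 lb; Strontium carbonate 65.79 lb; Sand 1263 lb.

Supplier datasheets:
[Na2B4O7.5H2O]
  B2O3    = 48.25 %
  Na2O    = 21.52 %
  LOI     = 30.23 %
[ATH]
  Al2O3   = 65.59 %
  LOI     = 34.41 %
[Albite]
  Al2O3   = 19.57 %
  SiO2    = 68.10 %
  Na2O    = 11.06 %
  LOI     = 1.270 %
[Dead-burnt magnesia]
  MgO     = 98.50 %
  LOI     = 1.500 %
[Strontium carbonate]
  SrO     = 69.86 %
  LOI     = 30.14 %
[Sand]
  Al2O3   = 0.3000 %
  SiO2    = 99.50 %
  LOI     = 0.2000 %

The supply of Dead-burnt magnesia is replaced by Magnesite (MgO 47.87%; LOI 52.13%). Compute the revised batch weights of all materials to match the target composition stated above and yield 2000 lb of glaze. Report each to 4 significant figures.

Mid-chain values appear rounded to four significant digits between the steps. The working math runs at full precision through every step. A single rounding produces every reported number — all derived quantities are rebuilt in full float precision (the six compositions, the totals, net glass mass, the yield, ignition loss) from the weighed amounts at 2000 lb of glass, exactly as printed in problem or answer.
Target masses of each oxide per 2000 lb glaze:
  Al2O3: 10.60% × 2000 = 212.0 lb
  SiO2: 67.77% × 2000 = 1355 lb
  MgO: 11.99% × 2000 = 239.8 lb
  B2O3: 4.519% × 2000 = 90.38 lb
  SrO: 2.298% × 2000 = 45.96 lb
  Na2O: 2.817% × 2000 = 56.34 lb
Oxide-by-oxide audit on the weights just shown, relative to the basis at hand (summed amounts equal target values given rounding of the digits):
  Al2O3: 274.2·0.6559 + 144.9·0.1957 + 1263·0.003000 = 212.0 lb (target 212.0 lb)
  SiO2: 144.9·0.6810 + 1263·0.9950 = 1355 lb (target 1355 lb)
  MgO: 500.9·0.4787 = 239.8 lb (target 239.8 lb)
  B2O3: 187.3·0.4825 = 90.37 lb (target 90.38 lb)
  SrO: 65.79·0.6986 = 45.96 lb (target 45.96 lb)
  Na2O: 187.3·0.2152 + 144.9·0.1106 = 56.33 lb (target 56.34 lb)
The glass-mass cross-check: batch total minus LOI = 2000 lb (summing oxide targets gives 2000 lb; stated basis 2000 lb — gaps are rounding artifacts).
Adding the batch up: Σ batch = 2436 lb; LOI removed, Σ of batch·LOI: 436.3 lb; yield, glass over the total, = 82.09%.

Revised batch per 2000 lb glaze:
  Na2B4O7.5H2O: 187.3 lb
  ATH: 274.2 lb
  Albite: 144.9 lb
  Magnesite: 500.9 lb
  Strontium carbonate: 65.79 lb
  Sand: 1263 lb
Total batch = 2436 lb; LOI loss = 436.3 lb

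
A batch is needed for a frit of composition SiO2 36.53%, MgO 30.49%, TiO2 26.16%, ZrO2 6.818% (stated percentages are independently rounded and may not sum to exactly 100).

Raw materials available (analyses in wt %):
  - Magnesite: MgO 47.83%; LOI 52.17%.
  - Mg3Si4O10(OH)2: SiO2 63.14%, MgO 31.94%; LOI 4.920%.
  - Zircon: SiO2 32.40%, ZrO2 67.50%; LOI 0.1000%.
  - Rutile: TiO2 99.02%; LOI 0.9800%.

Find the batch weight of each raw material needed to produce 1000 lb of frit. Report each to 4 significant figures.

Batch per 1000 lb frit:
  Magnesite: 285.7 lb
  Mg3Si4O10(OH)2: 526.7 lb
  Zircon: 101.0 lb
  Rutile: 264.2 lb
Total batch = 1178 lb; LOI loss = 177.7 lb; yield = 84.91%

Values along the way appear rounded to 4 significant digits as written — the whole derivation carries full precision end to end; exactly one rounding goes into every reported figure. All derived quantities (LOI, glass mass, the totals, the yield, four oxide percentages) are carried in exact precision using the weight values at 1000 lb of glass exactly as printed in either problem or answer.
Oxide-by-oxide targets in 1000 lb frit:
  SiO2: 36.53% × 1000 = 365.3 lb
  MgO: 30.49% × 1000 = 304.9 lb
  TiO2: 26.16% × 1000 = 261.6 lb
  ZrO2: 6.818% × 1000 = 68.18 lb
Oxide-by-oxide audit using the reported weights, versus the basis set out (sum by sum, the targets are met inside rounding margins):
  SiO2: 526.7·0.6314 + 101.0·0.3240 = 365.3 lb (target 365.3 lb)
  MgO: 285.7·0.4783 + 526.7·0.3194 = 304.9 lb (target 304.9 lb)
  TiO2: 264.2·0.9902 = 261.6 lb (target 261.6 lb)
  ZrO2: 101.0·0.6750 = 68.18 lb (target 68.18 lb)
Auditing the glass mass value: the batch minus its LOI: 999.9 lb (the targets, summed, come to 1000 lb; the stated basis being 1000 lb — differing by rounding only).
Adding the batch up: Σ batch = 1178 lb; ignition loss, Σ(batch × LOI) = 177.7 lb; as yield: glass ÷ batch → 84.91%.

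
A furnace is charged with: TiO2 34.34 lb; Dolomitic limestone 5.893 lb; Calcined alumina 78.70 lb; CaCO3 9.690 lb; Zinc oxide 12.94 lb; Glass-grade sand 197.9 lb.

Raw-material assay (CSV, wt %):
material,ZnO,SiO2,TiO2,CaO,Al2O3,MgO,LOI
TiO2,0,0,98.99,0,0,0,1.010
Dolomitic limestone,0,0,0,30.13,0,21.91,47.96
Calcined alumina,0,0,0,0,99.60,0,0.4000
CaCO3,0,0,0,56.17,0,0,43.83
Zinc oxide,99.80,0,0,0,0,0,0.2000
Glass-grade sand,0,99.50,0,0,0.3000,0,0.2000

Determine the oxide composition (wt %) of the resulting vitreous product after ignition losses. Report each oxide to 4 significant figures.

All internal work keeps full float precision at each step — in-progress results are shown, with 4-significant-figure rounding, across the worked steps; each reported value carries a single rounding — derived quantities are carried from the batch weights for 331.3 lb of glass in full float precision (totals, yield, ignition loss, net glass mass, the six compositions) as given in either problem or answer.
Oxide masses out of the charge:
  ZnO: 12.94·0.9980 = 12.91 lb
  SiO2: 197.9·0.9950 = 196.9 lb
  TiO2: 34.34·0.9899 = 33.99 lb
  CaO: 5.893·0.3013 + 9.690·0.5617 = 7.218 lb
  Al2O3: 78.70·0.9960 + 197.9·0.003000 = 78.98 lb
  MgO: 5.893·0.2191 = 1.291 lb
LOI: 34.34·0.01010 + 5.893·0.4796 + 78.70·0.004000 + 9.690·0.4383 + 12.94·0.002000 + 197.9·0.002000 = 8.157 lb
The glass mass, total less LOI, = 339.5 − 8.157 = 331.3 lb (equal to the oxide-mass sum)
percent by weight: oxide/glass ×100

Glass mass = 331.3 lb (batch 339.5 − LOI 8.157).
Composition: ZnO 3.898%, SiO2 59.43%, TiO2 10.26%, CaO 2.179%, Al2O3 23.84%, MgO 0.3897%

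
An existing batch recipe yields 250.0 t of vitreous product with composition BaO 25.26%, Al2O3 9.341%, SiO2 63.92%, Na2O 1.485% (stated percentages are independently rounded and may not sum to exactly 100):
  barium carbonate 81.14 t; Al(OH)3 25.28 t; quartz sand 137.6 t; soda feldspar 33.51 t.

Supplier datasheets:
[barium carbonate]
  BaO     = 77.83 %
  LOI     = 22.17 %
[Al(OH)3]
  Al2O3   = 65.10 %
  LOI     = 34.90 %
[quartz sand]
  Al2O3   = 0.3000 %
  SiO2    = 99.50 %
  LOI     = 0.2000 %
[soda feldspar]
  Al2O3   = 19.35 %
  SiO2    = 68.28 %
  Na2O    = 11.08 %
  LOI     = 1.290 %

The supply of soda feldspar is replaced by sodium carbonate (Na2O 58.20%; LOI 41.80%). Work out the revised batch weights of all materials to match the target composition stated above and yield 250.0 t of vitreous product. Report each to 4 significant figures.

Revised batch per 250.0 t vitreous product:
  barium carbonate: 81.14 t
  Al(OH)3: 35.13 t
  quartz sand: 160.6 t
  sodium carbonate: 6.379 t
Total batch = 283.2 t; LOI loss = 33.24 t

Every computation keeps exact precision all the way through; values along the way are printed, rounded to 4 significant figures, in the printout — each reported figure is rounded only once — the derived quantities, which include yield, the totals, ignition loss, glass mass, the four compositions, are recomputed at full float precision, precisely as stated by the question or the answer, from the batch weights for 250.0 t of glass.
Target oxide masses per 250.0 t vitreous product:
  BaO: 25.26% × 250.0 = 63.15 t
  Al2O3: 9.341% × 250.0 = 23.35 t
  SiO2: 63.92% × 250.0 = 159.8 t
  Na2O: 1.485% × 250.0 = 3.712 t
Checking each oxide sum with the batch weights as given, for the quoted basis mass (target by target, the sums agree modulo rounding of the values):
  BaO: 81.14·0.7783 = 63.15 t (target 63.15 t)
  Al2O3: 35.13·0.6510 + 160.6·0.003000 = 23.35 t (target 23.35 t)
  SiO2: 160.6·0.9950 = 159.8 t (target 159.8 t)
  Na2O: 6.379·0.5820 = 3.713 t (target 3.712 t)
Mass balance on the glass: total charge less LOI = 250.0 t (the Σ of target masses is 250.0 t; stated basis 250.0 t — rounding explains the deltas).
Adding the batch up: Σ batch = 283.2 t; loss to ignition Σ batch·LOI = 33.24 t; yield, glass over the total, = 88.27%.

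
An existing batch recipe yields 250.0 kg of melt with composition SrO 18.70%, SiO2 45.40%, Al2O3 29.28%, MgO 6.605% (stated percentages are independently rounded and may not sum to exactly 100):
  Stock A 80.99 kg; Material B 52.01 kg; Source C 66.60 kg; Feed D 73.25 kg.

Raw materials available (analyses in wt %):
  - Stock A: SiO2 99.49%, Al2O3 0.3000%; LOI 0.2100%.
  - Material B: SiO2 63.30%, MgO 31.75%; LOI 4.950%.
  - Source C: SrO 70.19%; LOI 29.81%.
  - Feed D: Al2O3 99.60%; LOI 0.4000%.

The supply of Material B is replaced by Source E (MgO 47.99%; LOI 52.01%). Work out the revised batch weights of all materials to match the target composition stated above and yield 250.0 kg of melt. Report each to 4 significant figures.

Values along the way are displayed, with 4-significant-figure rounding, between the steps — full float precision is kept at all times. A single rounding produces each reported value; all derived quantities are recomputed from the batch weights per 250.0 kg of glass at full float precision (totals, LOI, the four compositions, the yield, net glass mass) as quoted within problem or answer.
Target masses of each oxide per 250.0 kg melt:
  SrO: 18.70% × 250.0 = 46.75 kg
  SiO2: 45.40% × 250.0 = 113.5 kg
  Al2O3: 29.28% × 250.0 = 73.20 kg
  MgO: 6.605% × 250.0 = 16.51 kg
Oxide-by-oxide audit per the reported batch figures, versus the basis set out (sums match the target masses modulo rounding of the values):
  SrO: 66.60·0.7019 = 46.75 kg (target 46.75 kg)
  SiO2: 114.1·0.9949 = 113.5 kg (target 113.5 kg)
  Al2O3: 114.1·0.003000 + 73.15·0.9960 = 73.20 kg (target 73.20 kg)
  MgO: 34.41·0.4799 = 16.51 kg (target 16.51 kg)
Glass-mass sanity pass: total charge less LOI = 250.0 kg (oxide target masses add up to 250.0 kg; stated basis 250.0 kg — gaps are rounding artifacts).
Total batch = Σ batch = 288.3 kg; LOI loss = Σ batch·LOI = 38.28 kg; as yield: glass ÷ batch → 86.72%.

Revised batch per 250.0 kg melt:
  Stock A: 114.1 kg
  Source E: 34.41 kg
  Source C: 66.60 kg
  Feed D: 73.15 kg
Total batch = 288.3 kg; LOI loss = 38.28 kg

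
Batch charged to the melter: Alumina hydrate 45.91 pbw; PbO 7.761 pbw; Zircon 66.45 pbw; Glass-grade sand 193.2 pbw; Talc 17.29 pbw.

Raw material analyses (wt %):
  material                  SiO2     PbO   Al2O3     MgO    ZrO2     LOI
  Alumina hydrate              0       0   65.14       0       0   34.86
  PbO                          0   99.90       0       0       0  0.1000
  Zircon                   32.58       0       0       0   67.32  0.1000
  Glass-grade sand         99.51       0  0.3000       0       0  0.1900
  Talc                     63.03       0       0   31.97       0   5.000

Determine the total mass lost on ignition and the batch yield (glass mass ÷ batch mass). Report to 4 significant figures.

LOI loss = 17.31 pbw; glass = 313.3 pbw; yield = 94.76%

Exact precision is held at each step — in-progress results are printed, rounded to four significant digits, between the steps; exactly one rounding goes into each reported value. All derived quantities are rebuilt in exact precision (net glass mass, yield, the five compositions, LOI, the totals) using the weight values for 313.3 pbw of glass as written in question or answer.
Ignition loss by material:
  Alumina hydrate: 45.91 × 0.3486 = 16.00 pbw
  PbO: 7.761 × 0.001000 = 0.007761 pbw
  Zircon: 66.45 × 0.001000 = 0.06645 pbw
  Glass-grade sand: 193.2 × 0.001900 = 0.3671 pbw
  Talc: 17.29 × 0.05000 = 0.8645 pbw
Total LOI = 17.31 pbw
Glass = batch − LOI = 330.6 − 17.31 = 313.3 pbw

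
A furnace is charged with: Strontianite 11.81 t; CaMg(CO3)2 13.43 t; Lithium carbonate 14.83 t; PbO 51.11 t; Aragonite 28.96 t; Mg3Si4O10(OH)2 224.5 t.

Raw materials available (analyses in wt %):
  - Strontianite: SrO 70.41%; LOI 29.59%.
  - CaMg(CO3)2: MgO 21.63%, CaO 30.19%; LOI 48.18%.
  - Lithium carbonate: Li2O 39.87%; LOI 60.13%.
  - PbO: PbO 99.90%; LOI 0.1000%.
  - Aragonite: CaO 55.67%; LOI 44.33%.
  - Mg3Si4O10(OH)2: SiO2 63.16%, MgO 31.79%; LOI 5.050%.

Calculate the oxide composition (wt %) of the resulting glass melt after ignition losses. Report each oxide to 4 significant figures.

Glass mass = 301.5 t (batch 344.6 − LOI 43.11).
Composition: Li2O 1.961%, SiO2 47.02%, MgO 24.63%, CaO 6.691%, SrO 2.758%, PbO 16.93%

The working math keeps full precision end to end. Values along the way are displayed, rounded to four significant digits, alongside each step — each reported result takes exactly one rounding. Derived quantities, which include ignition loss, yield, totals, six oxide percentages, net glass mass, are rebuilt in full precision, as quoted within the problem or answer text, starting from the weights at 301.5 t of glass.
Oxide-by-oxide delivered mass:
  Li2O: 14.83·0.3987 = 5.913 t
  SiO2: 224.5·0.6316 = 141.8 t
  MgO: 13.43·0.2163 + 224.5·0.3179 = 74.27 t
  CaO: 13.43·0.3019 + 28.96·0.5567 = 20.18 t
  SrO: 11.81·0.7041 = 8.315 t
  PbO: 51.11·0.9990 = 51.06 t
LOI: 11.81·0.2959 + 13.43·0.4818 + 14.83·0.6013 + 51.11·0.001000 + 28.96·0.4433 + 224.5·0.05050 = 43.11 t
Glass mass = batch − LOI = 344.6 − 43.11 = 301.5 t (= the summed oxide contributions)
each oxide over glass, ×100, is wt %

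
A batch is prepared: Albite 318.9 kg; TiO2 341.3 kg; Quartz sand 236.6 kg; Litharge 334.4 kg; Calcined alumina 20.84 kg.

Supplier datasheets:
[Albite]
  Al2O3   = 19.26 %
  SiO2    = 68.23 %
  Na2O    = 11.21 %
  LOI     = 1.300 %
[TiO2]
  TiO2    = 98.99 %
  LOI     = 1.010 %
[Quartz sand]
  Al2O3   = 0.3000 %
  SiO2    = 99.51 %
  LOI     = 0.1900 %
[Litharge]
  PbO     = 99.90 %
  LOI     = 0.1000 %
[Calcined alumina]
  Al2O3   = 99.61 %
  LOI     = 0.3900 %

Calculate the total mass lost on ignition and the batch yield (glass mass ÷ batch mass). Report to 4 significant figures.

Intermediates are printed, rounded to 4 significant figures, at each printed step. All internal work keeps exact precision at all times. A single rounding finalizes each reported result. Derived quantities, which include glass mass, totals, yield, five oxide percentages, ignition loss, are carried at full precision, precisely as stated by problem or answer, from the weighed amounts on 1244 kg of glass.
Loss on ignition, line by line:
  Albite: 318.9 × 0.01300 = 4.146 kg
  TiO2: 341.3 × 0.01010 = 3.447 kg
  Quartz sand: 236.6 × 0.001900 = 0.4495 kg
  Litharge: 334.4 × 0.001000 = 0.3344 kg
  Calcined alumina: 20.84 × 0.003900 = 0.08128 kg
Total LOI = 8.458 kg
Glass = batch − LOI = 1252 − 8.458 = 1244 kg

LOI loss = 8.458 kg; glass = 1244 kg; yield = 99.32%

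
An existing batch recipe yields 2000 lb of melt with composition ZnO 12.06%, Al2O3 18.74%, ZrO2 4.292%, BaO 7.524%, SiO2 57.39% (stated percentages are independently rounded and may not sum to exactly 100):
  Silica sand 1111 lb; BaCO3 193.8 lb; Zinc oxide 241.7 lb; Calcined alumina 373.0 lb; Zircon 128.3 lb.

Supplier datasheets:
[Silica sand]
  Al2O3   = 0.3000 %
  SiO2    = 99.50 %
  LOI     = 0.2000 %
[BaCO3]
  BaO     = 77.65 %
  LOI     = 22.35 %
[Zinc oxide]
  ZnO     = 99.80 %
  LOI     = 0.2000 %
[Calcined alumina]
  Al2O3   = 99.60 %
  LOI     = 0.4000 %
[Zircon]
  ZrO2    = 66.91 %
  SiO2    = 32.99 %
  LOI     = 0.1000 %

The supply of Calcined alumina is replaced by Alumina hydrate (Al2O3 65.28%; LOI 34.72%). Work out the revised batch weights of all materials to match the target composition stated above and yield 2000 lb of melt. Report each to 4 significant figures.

The intermediate values are shown (rounded to four significant figures) within the worked lines — full float precision is maintained at each step; a single rounding produces each reported number; derived quantities are recomputed in full precision (totals, the yield, the five compositions, LOI, glass mass) starting from the weights per 2000 lb of glass as quoted within the problem or the answer.
Target oxide masses per 2000 lb melt:
  ZnO: 12.06% × 2000 = 241.2 lb
  Al2O3: 18.74% × 2000 = 374.8 lb
  ZrO2: 4.292% × 2000 = 85.84 lb
  BaO: 7.524% × 2000 = 150.5 lb
  SiO2: 57.39% × 2000 = 1148 lb
Sums-versus-targets review given the weights on record, versus the basis set out (delivered sums recover each target up to rounding of the answer):
  ZnO: 241.7·0.9980 = 241.2 lb (target 241.2 lb)
  Al2O3: 1111·0.003000 + 569.0·0.6528 = 374.8 lb (target 374.8 lb)
  ZrO2: 128.3·0.6691 = 85.85 lb (target 85.84 lb)
  BaO: 193.8·0.7765 = 150.5 lb (target 150.5 lb)
  SiO2: 1111·0.9950 + 128.3·0.3299 = 1148 lb (target 1148 lb)
Glass-mass sanity pass: total charge less LOI = 2000 lb (the targets, summed, come to 2000 lb; against the stated basis, 2000 lb — deltas are rounding alone).
Adding the batch up: Σ batch = 2244 lb; the LOI term Σ batch·LOI equals 243.7 lb; yield, glass over the total, = 89.14%.

Revised batch per 2000 lb melt:
  Silica sand: 1111 lb
  BaCO3: 193.8 lb
  Zinc oxide: 241.7 lb
  Alumina hydrate: 569.0 lb
  Zircon: 128.3 lb
Total batch = 2244 lb; LOI loss = 243.7 lb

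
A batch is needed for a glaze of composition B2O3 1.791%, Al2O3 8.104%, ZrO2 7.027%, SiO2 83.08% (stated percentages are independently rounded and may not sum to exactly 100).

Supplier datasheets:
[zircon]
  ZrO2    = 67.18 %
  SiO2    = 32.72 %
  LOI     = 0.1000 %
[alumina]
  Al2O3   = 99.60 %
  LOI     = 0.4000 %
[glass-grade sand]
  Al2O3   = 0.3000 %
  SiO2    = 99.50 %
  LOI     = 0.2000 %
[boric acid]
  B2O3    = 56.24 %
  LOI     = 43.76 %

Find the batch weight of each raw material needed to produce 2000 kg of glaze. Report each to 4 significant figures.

Batch per 2000 kg glaze:
  zircon: 209.2 kg
  alumina: 157.9 kg
  glass-grade sand: 1601 kg
  boric acid: 63.69 kg
Total batch = 2032 kg; LOI loss = 31.91 kg; yield = 98.43%

In-progress results are displayed rounded off to 4 significant digits as written — all arithmetic runs at full float precision at each step — each reported value carries a single rounding; the derived quantities, including glass mass, four oxide percentages, ignition loss, the yield, the totals, are carried starting from the weights on 2000 kg of glass at full float precision precisely as stated by the question or the answer.
Oxide mass targets, per 2000 kg glaze:
  B2O3: 1.791% × 2000 = 35.82 kg
  Al2O3: 8.104% × 2000 = 162.1 kg
  ZrO2: 7.027% × 2000 = 140.5 kg
  SiO2: 83.08% × 2000 = 1662 kg
Per-oxide balance check working from each reported weight, per the basis as stated (oxide sums agree with the targets up to rounding of the answer):
  B2O3: 63.69·0.5624 = 35.82 kg (target 35.82 kg)
  Al2O3: 157.9·0.9960 + 1601·0.003000 = 162.1 kg (target 162.1 kg)
  ZrO2: 209.2·0.6718 = 140.5 kg (target 140.5 kg)
  SiO2: 209.2·0.3272 + 1601·0.9950 = 1661 kg (target 1662 kg)
Glass mass check: whole batch net of LOI = 2000 kg (oxide target masses add up to 2000 kg; the stated basis being 2000 kg — gaps are rounding artifacts).
Summing the batch: Σ batch = 2032 kg; ignition loss, Σ(batch × LOI) = 31.91 kg; the yield ratio, glass ÷ batch: 98.43%.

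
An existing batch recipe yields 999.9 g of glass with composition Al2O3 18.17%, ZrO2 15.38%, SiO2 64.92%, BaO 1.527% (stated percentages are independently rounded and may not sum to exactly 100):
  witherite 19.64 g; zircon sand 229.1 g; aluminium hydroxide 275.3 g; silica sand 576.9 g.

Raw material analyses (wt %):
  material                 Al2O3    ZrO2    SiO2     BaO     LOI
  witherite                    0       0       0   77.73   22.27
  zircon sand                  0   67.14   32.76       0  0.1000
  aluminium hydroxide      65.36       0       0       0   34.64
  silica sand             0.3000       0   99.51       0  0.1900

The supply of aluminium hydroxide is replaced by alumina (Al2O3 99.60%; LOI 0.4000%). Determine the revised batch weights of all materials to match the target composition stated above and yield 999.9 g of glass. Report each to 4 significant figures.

Revised batch per 999.9 g glass:
  witherite: 19.64 g
  zircon sand: 229.1 g
  alumina: 180.7 g
  silica sand: 576.9 g
Total batch = 1006 g; LOI loss = 6.422 g

Working values are displayed, rounded to 4 significant digits, as written. Every computation carries exact precision from start to finish; every reported result includes exactly one rounding; all derived quantities (yield, the four compositions, ignition loss, the totals, net glass mass) are rebuilt starting from the weights per 999.9 g of glass at full precision as they appear in the question or the answer.
Oxide-by-oxide targets in 999.9 g glass:
  Al2O3: 18.17% × 999.9 = 181.7 g
  ZrO2: 15.38% × 999.9 = 153.8 g
  SiO2: 64.92% × 999.9 = 649.1 g
  BaO: 1.527% × 999.9 = 15.27 g
Mass-balance tally per oxide per the reported batch figures, per the basis as stated (each sum matches its target mass net of answer rounding effects):
  Al2O3: 180.7·0.9960 + 576.9·0.003000 = 181.7 g (target 181.7 g)
  ZrO2: 229.1·0.6714 = 153.8 g (target 153.8 g)
  SiO2: 229.1·0.3276 + 576.9·0.9951 = 649.1 g (target 649.1 g)
  BaO: 19.64·0.7773 = 15.27 g (target 15.27 g)
Glass-mass sanity pass: the batch minus its LOI: 999.9 g (oxide target masses add up to 999.9 g; basis as stated: 999.9 g — any gap is answer rounding).
Adding the batch up: Σ batch = 1006 g; LOI loss = Σ batch·LOI = 6.422 g; the yield ratio, glass ÷ batch: 99.36%.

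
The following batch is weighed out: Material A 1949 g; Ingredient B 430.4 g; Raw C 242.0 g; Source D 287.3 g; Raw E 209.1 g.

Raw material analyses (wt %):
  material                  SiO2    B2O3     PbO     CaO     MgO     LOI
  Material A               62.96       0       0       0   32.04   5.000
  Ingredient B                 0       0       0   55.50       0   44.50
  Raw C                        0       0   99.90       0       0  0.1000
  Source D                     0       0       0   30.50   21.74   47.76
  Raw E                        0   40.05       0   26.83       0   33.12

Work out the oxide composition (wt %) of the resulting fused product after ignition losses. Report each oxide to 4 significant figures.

Full float precision is kept at all times — working values are printed (rounded to 4 significant digits) at each printed step; exactly one rounding is applied to every reported value — the derived quantities (totals, LOI, net glass mass, five oxide percentages, yield) are rebuilt starting from the weights on 2622 g of glass at full precision, as given in question or answer.
What the batch supplies per oxide:
  SiO2: 1949·0.6296 = 1227 g
  B2O3: 209.1·0.4005 = 83.74 g
  PbO: 242.0·0.9990 = 241.8 g
  CaO: 430.4·0.5550 + 287.3·0.3050 + 209.1·0.2683 = 382.6 g
  MgO: 1949·0.3204 + 287.3·0.2174 = 686.9 g
LOI: 1949·0.05000 + 430.4·0.4450 + 242.0·0.001000 + 287.3·0.4776 + 209.1·0.3312 = 495.7 g
The glass mass, total less LOI, = 3118 − 495.7 = 2622 g (matching Σ of the oxides)
percent by weight: oxide/glass ×100

Glass mass = 2622 g (batch 3118 − LOI 495.7).
Composition: SiO2 46.80%, B2O3 3.194%, PbO 9.220%, CaO 14.59%, MgO 26.20%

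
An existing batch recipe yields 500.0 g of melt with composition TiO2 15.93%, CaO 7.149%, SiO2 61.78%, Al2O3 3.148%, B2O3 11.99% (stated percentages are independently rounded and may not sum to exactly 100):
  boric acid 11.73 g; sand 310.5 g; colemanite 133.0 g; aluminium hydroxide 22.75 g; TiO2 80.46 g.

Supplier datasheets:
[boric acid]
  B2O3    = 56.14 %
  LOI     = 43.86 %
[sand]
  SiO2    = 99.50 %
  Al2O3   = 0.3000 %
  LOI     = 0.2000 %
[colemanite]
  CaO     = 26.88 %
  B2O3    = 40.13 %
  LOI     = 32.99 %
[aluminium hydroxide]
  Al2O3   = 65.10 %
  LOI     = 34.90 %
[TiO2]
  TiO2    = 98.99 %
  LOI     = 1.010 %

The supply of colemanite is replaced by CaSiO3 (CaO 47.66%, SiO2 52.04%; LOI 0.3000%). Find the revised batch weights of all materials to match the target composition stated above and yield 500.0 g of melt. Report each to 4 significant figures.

Revised batch per 500.0 g melt:
  boric acid: 106.8 g
  sand: 271.2 g
  CaSiO3: 75.00 g
  aluminium hydroxide: 22.93 g
  TiO2: 80.46 g
Total batch = 556.4 g; LOI loss = 56.43 g

Every computation holds full precision throughout; mid-chain values are displayed (rounded to four significant digits) in the printout; every reported number receives exactly one rounding; all derived quantities (totals, the five compositions, ignition loss, the yield, glass mass) are re-derived in full float precision using the weight values on 500.0 g of glass exactly as shown in the problem or answer text.
Oxide mass targets, per 500.0 g melt:
  TiO2: 15.93% × 500.0 = 79.65 g
  CaO: 7.149% × 500.0 = 35.74 g
  SiO2: 61.78% × 500.0 = 308.9 g
  Al2O3: 3.148% × 500.0 = 15.74 g
  B2O3: 11.99% × 500.0 = 59.95 g
Balance tally, oxide-wise, on the weights just shown, for the quoted basis mass (summed amounts equal target values exact up to rounding of places):
  TiO2: 80.46·0.9899 = 79.65 g (target 79.65 g)
  CaO: 75.00·0.4766 = 35.75 g (target 35.74 g)
  SiO2: 271.2·0.9950 + 75.00·0.5204 = 308.9 g (target 308.9 g)
  Al2O3: 271.2·0.003000 + 22.93·0.6510 = 15.74 g (target 15.74 g)
  B2O3: 106.8·0.5614 = 59.96 g (target 59.95 g)
Glass-mass bookkeeping: total charge less LOI = 500.0 g (per-oxide target masses sum to 500.0 g; stated basis 500.0 g — deltas are rounding alone).
Total batch = Σ batch = 556.4 g; LOI loss = Σ batch·LOI = 56.43 g; as yield: glass ÷ batch → 89.86%.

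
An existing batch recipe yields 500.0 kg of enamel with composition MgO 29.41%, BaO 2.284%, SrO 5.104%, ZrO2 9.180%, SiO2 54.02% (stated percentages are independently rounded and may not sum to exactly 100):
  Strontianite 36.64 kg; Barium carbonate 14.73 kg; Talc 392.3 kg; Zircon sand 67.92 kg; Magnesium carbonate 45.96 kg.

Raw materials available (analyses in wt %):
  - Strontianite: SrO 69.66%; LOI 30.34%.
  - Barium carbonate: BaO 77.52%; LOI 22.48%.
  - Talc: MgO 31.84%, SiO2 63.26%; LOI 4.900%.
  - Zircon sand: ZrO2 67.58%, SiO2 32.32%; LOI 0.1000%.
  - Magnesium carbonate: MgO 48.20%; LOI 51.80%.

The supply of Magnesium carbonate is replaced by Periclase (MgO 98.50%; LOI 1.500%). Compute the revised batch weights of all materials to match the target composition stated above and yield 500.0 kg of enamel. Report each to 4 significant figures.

Revised batch per 500.0 kg enamel:
  Strontianite: 36.64 kg
  Barium carbonate: 14.73 kg
  Talc: 392.3 kg
  Zircon sand: 67.92 kg
  Periclase: 22.49 kg
Total batch = 534.1 kg; LOI loss = 34.06 kg

Exact precision is held from start to finish. The intermediate values are printed rounded off to 4 significant digits in the working; every reported value undergoes a single rounding — derived quantities are re-derived using the weight values at 500.0 kg of glass in full float precision (totals, net glass mass, LOI, the five compositions, the yield), as written in the problem or answer text.
Target oxide masses per 500.0 kg enamel:
  MgO: 29.41% × 500.0 = 147.0 kg
  BaO: 2.284% × 500.0 = 11.42 kg
  SrO: 5.104% × 500.0 = 25.52 kg
  ZrO2: 9.180% × 500.0 = 45.90 kg
  SiO2: 54.02% × 500.0 = 270.1 kg
Sums-versus-targets review given the weights on record, under the basis named above (delivered sums recover each target once rounding is allowed for):
  MgO: 392.3·0.3184 + 22.49·0.9850 = 147.1 kg (target 147.0 kg)
  BaO: 14.73·0.7752 = 11.42 kg (target 11.42 kg)
  SrO: 36.64·0.6966 = 25.52 kg (target 25.52 kg)
  ZrO2: 67.92·0.6758 = 45.90 kg (target 45.90 kg)
  SiO2: 392.3·0.6326 + 67.92·0.3232 = 270.1 kg (target 270.1 kg)
Glass-mass sanity pass: whole batch net of LOI = 500.0 kg (targets for the oxides total 500.0 kg; versus the stated basis of 500.0 kg — gaps are rounding artifacts).
Adding the batch up: Σ batch = 534.1 kg; LOI removed, Σ of batch·LOI: 34.06 kg; as yield: glass ÷ batch → 93.62%.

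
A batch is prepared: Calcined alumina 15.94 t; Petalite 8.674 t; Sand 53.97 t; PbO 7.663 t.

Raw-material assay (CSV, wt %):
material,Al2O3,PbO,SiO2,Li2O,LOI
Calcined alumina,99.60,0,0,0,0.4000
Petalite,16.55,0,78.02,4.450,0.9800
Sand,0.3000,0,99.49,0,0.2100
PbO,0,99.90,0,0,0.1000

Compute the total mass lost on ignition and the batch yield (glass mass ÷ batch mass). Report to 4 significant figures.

Rounding to 4 significant digits applies to each working value as displayed. The working math carries exact precision end to end; every reported result takes just one rounding — derived quantities, which include the totals, yield, net glass mass, LOI, four oxide percentages, are re-derived at full precision, exactly as shown in the question or the answer, using the weight values per 85.98 t of glass.
Per-material ignition loss:
  Calcined alumina: 15.94 × 0.004000 = 0.06376 t
  Petalite: 8.674 × 0.009800 = 0.08501 t
  Sand: 53.97 × 0.002100 = 0.1133 t
  PbO: 7.663 × 0.001000 = 0.007663 t
Total LOI = 0.2698 t
Glass = batch − LOI = 86.25 − 0.2698 = 85.98 t

LOI loss = 0.2698 t; glass = 85.98 t; yield = 99.69%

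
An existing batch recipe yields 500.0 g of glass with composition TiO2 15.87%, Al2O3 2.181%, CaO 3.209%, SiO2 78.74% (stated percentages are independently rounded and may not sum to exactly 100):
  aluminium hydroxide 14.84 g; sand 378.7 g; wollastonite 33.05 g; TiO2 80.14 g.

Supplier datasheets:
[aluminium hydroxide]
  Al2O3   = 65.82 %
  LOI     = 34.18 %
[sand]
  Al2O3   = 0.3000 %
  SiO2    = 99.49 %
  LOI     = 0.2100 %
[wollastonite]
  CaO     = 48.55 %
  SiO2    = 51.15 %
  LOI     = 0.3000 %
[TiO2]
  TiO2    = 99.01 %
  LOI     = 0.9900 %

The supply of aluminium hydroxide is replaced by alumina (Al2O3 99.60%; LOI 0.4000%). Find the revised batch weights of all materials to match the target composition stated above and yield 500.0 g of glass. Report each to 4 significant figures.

In-progress results are shown (rounded to four significant digits) when written out — all internal work maintains exact precision from first step to last. Exactly one rounding lands on every reported number. Derived quantities, including the four compositions, glass mass, the totals, LOI, yield, are re-derived from the batch weights for 500.0 g of glass in exact precision, as they appear in the question or the answer.
Oxide-by-oxide targets in 500.0 g glass:
  TiO2: 15.87% × 500.0 = 79.35 g
  Al2O3: 2.181% × 500.0 = 10.90 g
  CaO: 3.209% × 500.0 = 16.05 g
  SiO2: 78.74% × 500.0 = 393.7 g
A balance pass over the oxides, working from each reported weight, for the quoted basis mass (target by target, the sums agree given rounding of the digits):
  TiO2: 80.14·0.9901 = 79.35 g (target 79.35 g)
  Al2O3: 9.808·0.9960 + 378.7·0.003000 = 10.90 g (target 10.90 g)
  CaO: 33.05·0.4855 = 16.05 g (target 16.05 g)
  SiO2: 378.7·0.9949 + 33.05·0.5115 = 393.7 g (target 393.7 g)
Glass-mass bookkeeping: whole batch net of LOI = 500.0 g (per-oxide target masses sum to 500.0 g; the stated basis being 500.0 g — a pure rounding effect).
Whole-batch sum: Σ batch = 501.7 g; LOI loss = Σ batch·LOI = 1.727 g; glass ÷ batch gives a yield of 99.66%.

Revised batch per 500.0 g glass:
  alumina: 9.808 g
  sand: 378.7 g
  wollastonite: 33.05 g
  TiO2: 80.14 g
Total batch = 501.7 g; LOI loss = 1.727 g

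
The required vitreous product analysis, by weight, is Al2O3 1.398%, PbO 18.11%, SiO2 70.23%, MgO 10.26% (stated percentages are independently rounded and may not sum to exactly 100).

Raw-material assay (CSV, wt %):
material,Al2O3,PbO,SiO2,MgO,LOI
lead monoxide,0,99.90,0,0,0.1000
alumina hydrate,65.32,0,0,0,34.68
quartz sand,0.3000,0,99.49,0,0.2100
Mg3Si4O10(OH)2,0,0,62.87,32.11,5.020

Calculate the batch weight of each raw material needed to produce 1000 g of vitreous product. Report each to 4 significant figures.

Each numeric step keeps full precision through every step. Intermediates are printed (rounded to 4 significant digits) on the page; each reported result sees exactly one rounding. Derived quantities are re-derived at full float precision (the totals, ignition loss, yield, the four compositions, net glass mass) starting from the weights per 1000 g of glass, exactly as shown in the question or the answer.
Per-oxide target masses for 1000 g vitreous product:
  Al2O3: 1.398% × 1000 = 13.98 g
  PbO: 18.11% × 1000 = 181.1 g
  SiO2: 70.23% × 1000 = 702.3 g
  MgO: 10.26% × 1000 = 102.6 g
Oxide-by-oxide audit using the reported weights, under the basis named above (every target is met by its sum inside rounding margins):
  Al2O3: 19.09·0.6532 + 504.0·0.003000 = 13.98 g (target 13.98 g)
  PbO: 181.3·0.9990 = 181.1 g (target 181.1 g)
  SiO2: 504.0·0.9949 + 319.5·0.6287 = 702.3 g (target 702.3 g)
  MgO: 319.5·0.3211 = 102.6 g (target 102.6 g)
Glass-mass bookkeeping: the batch minus its LOI: 1000 g (targets for the oxides total 1000 g; basis as stated: 1000 g — any gap is answer rounding).
Summing the batch: Σ batch = 1024 g; Σ batch·LOI gives LOI loss = 23.90 g; glass ÷ batch gives a yield of 97.67%.

Batch per 1000 g vitreous product:
  lead monoxide: 181.3 g
  alumina hydrate: 19.09 g
  quartz sand: 504.0 g
  Mg3Si4O10(OH)2: 319.5 g
Total batch = 1024 g; LOI loss = 23.90 g; yield = 97.67%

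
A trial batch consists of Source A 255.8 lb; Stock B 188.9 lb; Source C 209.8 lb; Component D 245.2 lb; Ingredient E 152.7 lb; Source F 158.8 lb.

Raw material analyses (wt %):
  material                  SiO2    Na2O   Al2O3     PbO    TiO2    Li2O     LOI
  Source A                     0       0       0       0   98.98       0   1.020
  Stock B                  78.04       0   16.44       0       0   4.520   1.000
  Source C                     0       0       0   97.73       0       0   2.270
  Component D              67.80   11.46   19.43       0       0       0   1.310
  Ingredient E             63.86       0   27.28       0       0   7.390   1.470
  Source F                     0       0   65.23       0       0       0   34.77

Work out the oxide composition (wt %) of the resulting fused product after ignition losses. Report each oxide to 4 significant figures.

Mid-chain values appear, rounded to four significant figures, between the steps — the whole derivation keeps full float precision throughout; exactly one rounding lands on each reported result; the derived quantities (net glass mass, the totals, yield, six oxide percentages, ignition loss) are re-derived at full float precision starting from the weights per 1141 lb of glass, as set out in the question or the answer.
Oxide masses out of the charge:
  SiO2: 188.9·0.7804 + 245.2·0.6780 + 152.7·0.6386 = 411.2 lb
  Na2O: 245.2·0.1146 = 28.10 lb
  Al2O3: 188.9·0.1644 + 245.2·0.1943 + 152.7·0.2728 + 158.8·0.6523 = 223.9 lb
  PbO: 209.8·0.9773 = 205.0 lb
  TiO2: 255.8·0.9898 = 253.2 lb
  Li2O: 188.9·0.04520 + 152.7·0.07390 = 19.82 lb
LOI: 255.8·0.01020 + 188.9·0.01000 + 209.8·0.02270 + 245.2·0.01310 + 152.7·0.01470 + 158.8·0.3477 = 69.93 lb
Glass = total batch minus LOI = 1211 − 69.93 = 1141 lb (= Σ oxide masses)
percent share: oxide ÷ glass, ×100

Glass mass = 1141 lb (batch 1211 − LOI 69.93).
Composition: SiO2 36.03%, Na2O 2.462%, Al2O3 19.62%, PbO 17.97%, TiO2 22.19%, Li2O 1.737%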